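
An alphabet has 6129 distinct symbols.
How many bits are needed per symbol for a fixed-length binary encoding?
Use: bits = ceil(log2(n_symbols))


log2(6129) = 12.5814
Bracket: 2^12 = 4096 < 6129 <= 2^13 = 8192
So ceil(log2(6129)) = 13

bits = ceil(log2(6129)) = ceil(12.5814) = 13 bits


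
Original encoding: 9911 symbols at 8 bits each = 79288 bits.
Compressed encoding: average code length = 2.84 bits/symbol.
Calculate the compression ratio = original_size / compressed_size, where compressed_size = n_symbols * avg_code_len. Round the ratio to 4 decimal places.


original_size = n_symbols * orig_bits = 9911 * 8 = 79288 bits
compressed_size = n_symbols * avg_code_len = 9911 * 2.84 = 28147.24 bits
ratio = original_size / compressed_size = 79288 / 28147.24 = 2.8169

Compression ratio = 2.8169


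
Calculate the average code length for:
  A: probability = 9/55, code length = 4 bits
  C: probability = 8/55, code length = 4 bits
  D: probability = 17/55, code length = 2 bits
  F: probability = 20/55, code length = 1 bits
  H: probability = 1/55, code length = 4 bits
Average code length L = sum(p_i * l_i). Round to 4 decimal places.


Weighted contributions p_i * l_i:
  A: (9/55) * 4 = 36/55
  C: (8/55) * 4 = 32/55
  D: (17/55) * 2 = 34/55
  F: (20/55) * 1 = 20/55
  H: (1/55) * 4 = 4/55
Sum = (36 + 32 + 34 + 20 + 4)/55 = 126/55

L = 126/55 = 2.2909 bits/symbol


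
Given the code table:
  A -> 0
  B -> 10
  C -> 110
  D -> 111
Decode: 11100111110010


Decoding:
111 -> D
0 -> A
0 -> A
111 -> D
110 -> C
0 -> A
10 -> B


Result: DAADCAB


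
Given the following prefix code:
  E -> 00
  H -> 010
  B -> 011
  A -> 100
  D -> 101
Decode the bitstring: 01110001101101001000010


Decoding step by step:
Bits 011 -> B
Bits 100 -> A
Bits 011 -> B
Bits 011 -> B
Bits 010 -> H
Bits 010 -> H
Bits 00 -> E
Bits 010 -> H


Decoded message: BABBHHEH


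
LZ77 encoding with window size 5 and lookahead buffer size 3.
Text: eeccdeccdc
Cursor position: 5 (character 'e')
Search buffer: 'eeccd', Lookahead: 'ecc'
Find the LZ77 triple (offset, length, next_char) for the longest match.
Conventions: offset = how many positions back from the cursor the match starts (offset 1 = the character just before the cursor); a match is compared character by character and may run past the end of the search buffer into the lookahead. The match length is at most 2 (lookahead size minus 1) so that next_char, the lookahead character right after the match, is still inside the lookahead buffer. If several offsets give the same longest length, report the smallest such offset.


Try each offset into the search buffer:
  offset=1 (pos 4, char 'd'): match length 0
  offset=2 (pos 3, char 'c'): match length 0
  offset=3 (pos 2, char 'c'): match length 0
  offset=4 (pos 1, char 'e'): match length 2
  offset=5 (pos 0, char 'e'): match length 1
Longest match has length 2 at offset 4.
next_char = character at position 5 + 2 = 7 -> 'c'

Best match: offset=4, length=2 (matching 'ec' starting at position 1)
LZ77 triple: (4, 2, 'c')


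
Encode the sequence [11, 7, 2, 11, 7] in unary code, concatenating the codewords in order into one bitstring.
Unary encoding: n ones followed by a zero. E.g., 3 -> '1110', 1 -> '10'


Encode each number as n ones followed by a terminating 0:
  11 -> 111111111110 (12 bits)
  7 -> 11111110 (8 bits)
  2 -> 110 (3 bits)
  11 -> 111111111110 (12 bits)
  7 -> 11111110 (8 bits)
Total length = 12 + 8 + 3 + 12 + 8 = 43 bits.

Unary([11, 7, 2, 11, 7]) = 1111111111101111111011011111111111011111110 (43 bits)


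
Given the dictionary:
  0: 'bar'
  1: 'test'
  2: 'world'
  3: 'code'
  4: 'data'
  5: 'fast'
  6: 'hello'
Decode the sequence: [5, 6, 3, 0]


Look up each index in the dictionary:
  5 -> 'fast'
  6 -> 'hello'
  3 -> 'code'
  0 -> 'bar'

Decoded: "fast hello code bar"


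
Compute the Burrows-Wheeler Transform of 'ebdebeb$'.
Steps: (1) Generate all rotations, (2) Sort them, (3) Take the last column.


Rotations (sorted):
  0: $ebdebeb -> last char: b
  1: b$ebdebe -> last char: e
  2: bdebeb$e -> last char: e
  3: beb$ebde -> last char: e
  4: debeb$eb -> last char: b
  5: eb$ebdeb -> last char: b
  6: ebdebeb$ -> last char: $
  7: ebeb$ebd -> last char: d


BWT = beeebb$d


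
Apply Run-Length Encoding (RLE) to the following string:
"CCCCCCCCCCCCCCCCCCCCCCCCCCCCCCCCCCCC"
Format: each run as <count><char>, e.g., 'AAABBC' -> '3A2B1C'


Scanning runs left to right:
  i=0: run of 'C' x 36 -> '36C'

RLE = 36C


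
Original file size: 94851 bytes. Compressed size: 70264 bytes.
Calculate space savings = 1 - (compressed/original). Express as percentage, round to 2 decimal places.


ratio = compressed/original = 70264/94851 = 0.740783
savings = 1 - ratio = 1 - 0.740783 = 0.259217
as a percentage: 0.259217 * 100 = 25.92%

Space savings = 1 - 70264/94851 = 25.92%


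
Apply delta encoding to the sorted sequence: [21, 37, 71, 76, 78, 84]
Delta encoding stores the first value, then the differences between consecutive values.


First value: 21
Deltas:
  37 - 21 = 16
  71 - 37 = 34
  76 - 71 = 5
  78 - 76 = 2
  84 - 78 = 6


Delta encoded: [21, 16, 34, 5, 2, 6]


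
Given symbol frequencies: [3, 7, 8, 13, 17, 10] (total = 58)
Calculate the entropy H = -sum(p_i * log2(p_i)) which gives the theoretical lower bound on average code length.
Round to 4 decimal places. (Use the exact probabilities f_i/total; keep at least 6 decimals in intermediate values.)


Per-symbol terms -p_i * log2(p_i) with p_i = f_i/58:
  p = 3/58 = 0.051724: log2(p) = -4.273018, -p*log2(p) = 0.221018
  p = 7/58 = 0.120690: log2(p) = -3.050626, -p*log2(p) = 0.368179
  p = 8/58 = 0.137931: log2(p) = -2.857981, -p*log2(p) = 0.394204
  p = 13/58 = 0.224138: log2(p) = -2.157541, -p*log2(p) = 0.483587
  p = 17/58 = 0.293103: log2(p) = -1.770518, -p*log2(p) = 0.518945
  p = 10/58 = 0.172414: log2(p) = -2.536053, -p*log2(p) = 0.437251
H = 0.221018 + 0.368179 + 0.394204 + 0.483587 + 0.518945 + 0.437251 = 2.423184

H = 2.4232 bits/symbol


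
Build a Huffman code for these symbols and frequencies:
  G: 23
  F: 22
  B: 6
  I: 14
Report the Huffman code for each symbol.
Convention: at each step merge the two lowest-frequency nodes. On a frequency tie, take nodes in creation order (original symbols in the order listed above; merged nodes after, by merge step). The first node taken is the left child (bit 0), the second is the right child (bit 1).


Huffman tree construction:
Step 1: Merge B(6) + I(14) = 20
Step 2: Merge (B+I)(20) + F(22) = 42
Step 3: Merge G(23) + ((B+I)+F)(42) = 65
Read each symbol's code off the tree from the root (left child = 0, right child = 1).

Codes:
  G: 0 (length 1)
  F: 11 (length 2)
  B: 100 (length 3)
  I: 101 (length 3)
Average code length: 127/65 = 1.9538 bits/symbol


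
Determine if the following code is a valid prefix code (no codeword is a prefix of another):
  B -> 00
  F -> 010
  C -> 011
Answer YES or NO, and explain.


Checking each pair (does one codeword prefix another?):
  B='00' vs F='010': no prefix
  B='00' vs C='011': no prefix
  F='010' vs B='00': no prefix
  F='010' vs C='011': no prefix
  C='011' vs B='00': no prefix
  C='011' vs F='010': no prefix
No violation found over all pairs.

YES -- this is a valid prefix code. No codeword is a prefix of any other codeword.


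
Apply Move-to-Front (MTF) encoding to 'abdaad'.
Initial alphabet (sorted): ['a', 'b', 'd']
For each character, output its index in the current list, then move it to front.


MTF encoding:
'a': index 0 in ['a', 'b', 'd'] -> ['a', 'b', 'd']
'b': index 1 in ['a', 'b', 'd'] -> ['b', 'a', 'd']
'd': index 2 in ['b', 'a', 'd'] -> ['d', 'b', 'a']
'a': index 2 in ['d', 'b', 'a'] -> ['a', 'd', 'b']
'a': index 0 in ['a', 'd', 'b'] -> ['a', 'd', 'b']
'd': index 1 in ['a', 'd', 'b'] -> ['d', 'a', 'b']


Output: [0, 1, 2, 2, 0, 1]


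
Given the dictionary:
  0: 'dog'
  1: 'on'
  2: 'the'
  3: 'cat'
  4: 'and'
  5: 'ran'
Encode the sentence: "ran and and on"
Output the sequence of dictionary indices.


Look up each word in the dictionary:
  'ran' -> 5
  'and' -> 4
  'and' -> 4
  'on' -> 1

Encoded: [5, 4, 4, 1]


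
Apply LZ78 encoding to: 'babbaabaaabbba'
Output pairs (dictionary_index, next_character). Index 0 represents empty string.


LZ78 encoding steps:
Dictionary: {0: ''}
Step 1: w='' (idx 0), next='b' -> output (0, 'b'), add 'b' as idx 1
Step 2: w='' (idx 0), next='a' -> output (0, 'a'), add 'a' as idx 2
Step 3: w='b' (idx 1), next='b' -> output (1, 'b'), add 'bb' as idx 3
Step 4: w='a' (idx 2), next='a' -> output (2, 'a'), add 'aa' as idx 4
Step 5: w='b' (idx 1), next='a' -> output (1, 'a'), add 'ba' as idx 5
Step 6: w='aa' (idx 4), next='b' -> output (4, 'b'), add 'aab' as idx 6
Step 7: w='bb' (idx 3), next='a' -> output (3, 'a'), add 'bba' as idx 7


Encoded: [(0, 'b'), (0, 'a'), (1, 'b'), (2, 'a'), (1, 'a'), (4, 'b'), (3, 'a')]


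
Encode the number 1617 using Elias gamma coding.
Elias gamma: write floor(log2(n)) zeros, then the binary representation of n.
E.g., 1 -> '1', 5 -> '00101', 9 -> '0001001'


num_bits = floor(log2(1617)) + 1 = 11
leading_zeros = num_bits - 1 = 10
binary(1617) = 11001010001

Elias gamma(1617) = '0000000000' + '11001010001' = 000000000011001010001 (21 bits)


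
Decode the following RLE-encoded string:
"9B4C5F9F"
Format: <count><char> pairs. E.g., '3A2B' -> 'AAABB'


Expanding each <count><char> pair:
  9B -> 'BBBBBBBBB'
  4C -> 'CCCC'
  5F -> 'FFFFF'
  9F -> 'FFFFFFFFF'

Decoded = BBBBBBBBBCCCCFFFFFFFFFFFFFF


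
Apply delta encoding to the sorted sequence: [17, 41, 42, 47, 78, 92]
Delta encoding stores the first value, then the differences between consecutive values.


First value: 17
Deltas:
  41 - 17 = 24
  42 - 41 = 1
  47 - 42 = 5
  78 - 47 = 31
  92 - 78 = 14


Delta encoded: [17, 24, 1, 5, 31, 14]


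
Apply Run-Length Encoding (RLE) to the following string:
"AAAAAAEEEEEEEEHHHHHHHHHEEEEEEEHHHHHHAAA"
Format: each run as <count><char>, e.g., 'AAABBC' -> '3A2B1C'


Scanning runs left to right:
  i=0: run of 'A' x 6 -> '6A'
  i=6: run of 'E' x 8 -> '8E'
  i=14: run of 'H' x 9 -> '9H'
  i=23: run of 'E' x 7 -> '7E'
  i=30: run of 'H' x 6 -> '6H'
  i=36: run of 'A' x 3 -> '3A'

RLE = 6A8E9H7E6H3A


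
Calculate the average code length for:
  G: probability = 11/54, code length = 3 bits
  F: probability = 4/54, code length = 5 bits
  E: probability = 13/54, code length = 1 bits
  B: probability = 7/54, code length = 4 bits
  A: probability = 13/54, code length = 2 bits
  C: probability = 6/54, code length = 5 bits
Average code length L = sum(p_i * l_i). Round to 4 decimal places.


Weighted contributions p_i * l_i:
  G: (11/54) * 3 = 33/54
  F: (4/54) * 5 = 20/54
  E: (13/54) * 1 = 13/54
  B: (7/54) * 4 = 28/54
  A: (13/54) * 2 = 26/54
  C: (6/54) * 5 = 30/54
Sum = (33 + 20 + 13 + 28 + 26 + 30)/54 = 150/54

L = 150/54 = 2.7778 bits/symbol


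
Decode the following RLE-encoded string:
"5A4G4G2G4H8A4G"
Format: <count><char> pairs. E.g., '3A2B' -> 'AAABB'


Expanding each <count><char> pair:
  5A -> 'AAAAA'
  4G -> 'GGGG'
  4G -> 'GGGG'
  2G -> 'GG'
  4H -> 'HHHH'
  8A -> 'AAAAAAAA'
  4G -> 'GGGG'

Decoded = AAAAAGGGGGGGGGGHHHHAAAAAAAAGGGG


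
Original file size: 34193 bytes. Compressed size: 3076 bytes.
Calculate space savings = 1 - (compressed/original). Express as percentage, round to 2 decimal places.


ratio = compressed/original = 3076/34193 = 0.08996
savings = 1 - ratio = 1 - 0.08996 = 0.91004
as a percentage: 0.91004 * 100 = 91.0%

Space savings = 1 - 3076/34193 = 91.0%


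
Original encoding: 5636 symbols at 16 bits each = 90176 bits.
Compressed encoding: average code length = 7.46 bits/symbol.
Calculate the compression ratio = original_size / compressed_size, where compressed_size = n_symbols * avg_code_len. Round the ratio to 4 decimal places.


original_size = n_symbols * orig_bits = 5636 * 16 = 90176 bits
compressed_size = n_symbols * avg_code_len = 5636 * 7.46 = 42044.56 bits
ratio = original_size / compressed_size = 90176 / 42044.56 = 2.1448

Compression ratio = 2.1448


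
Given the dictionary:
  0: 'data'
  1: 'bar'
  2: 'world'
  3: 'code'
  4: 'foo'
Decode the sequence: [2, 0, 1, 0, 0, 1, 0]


Look up each index in the dictionary:
  2 -> 'world'
  0 -> 'data'
  1 -> 'bar'
  0 -> 'data'
  0 -> 'data'
  1 -> 'bar'
  0 -> 'data'

Decoded: "world data bar data data bar data"


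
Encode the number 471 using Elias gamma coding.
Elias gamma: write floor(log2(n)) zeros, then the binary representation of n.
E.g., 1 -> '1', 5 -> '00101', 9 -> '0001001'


num_bits = floor(log2(471)) + 1 = 9
leading_zeros = num_bits - 1 = 8
binary(471) = 111010111

Elias gamma(471) = '00000000' + '111010111' = 00000000111010111 (17 bits)


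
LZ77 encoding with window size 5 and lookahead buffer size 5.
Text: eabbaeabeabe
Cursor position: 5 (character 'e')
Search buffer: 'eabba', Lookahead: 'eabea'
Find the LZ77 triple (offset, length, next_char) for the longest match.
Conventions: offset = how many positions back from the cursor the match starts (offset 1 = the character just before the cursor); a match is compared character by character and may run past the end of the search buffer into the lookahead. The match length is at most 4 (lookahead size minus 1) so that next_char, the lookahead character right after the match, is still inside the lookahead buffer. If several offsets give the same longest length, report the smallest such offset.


Try each offset into the search buffer:
  offset=1 (pos 4, char 'a'): match length 0
  offset=2 (pos 3, char 'b'): match length 0
  offset=3 (pos 2, char 'b'): match length 0
  offset=4 (pos 1, char 'a'): match length 0
  offset=5 (pos 0, char 'e'): match length 3
Longest match has length 3 at offset 5.
next_char = character at position 5 + 3 = 8 -> 'e'

Best match: offset=5, length=3 (matching 'eab' starting at position 0)
LZ77 triple: (5, 3, 'e')


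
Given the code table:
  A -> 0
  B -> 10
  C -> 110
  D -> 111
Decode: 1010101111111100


Decoding:
10 -> B
10 -> B
10 -> B
111 -> D
111 -> D
110 -> C
0 -> A


Result: BBBDDCA


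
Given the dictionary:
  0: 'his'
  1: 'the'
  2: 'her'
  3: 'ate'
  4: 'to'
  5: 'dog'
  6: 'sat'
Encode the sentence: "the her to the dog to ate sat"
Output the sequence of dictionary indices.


Look up each word in the dictionary:
  'the' -> 1
  'her' -> 2
  'to' -> 4
  'the' -> 1
  'dog' -> 5
  'to' -> 4
  'ate' -> 3
  'sat' -> 6

Encoded: [1, 2, 4, 1, 5, 4, 3, 6]


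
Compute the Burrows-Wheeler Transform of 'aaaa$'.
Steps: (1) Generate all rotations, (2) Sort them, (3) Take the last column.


Rotations (sorted):
  0: $aaaa -> last char: a
  1: a$aaa -> last char: a
  2: aa$aa -> last char: a
  3: aaa$a -> last char: a
  4: aaaa$ -> last char: $


BWT = aaaa$


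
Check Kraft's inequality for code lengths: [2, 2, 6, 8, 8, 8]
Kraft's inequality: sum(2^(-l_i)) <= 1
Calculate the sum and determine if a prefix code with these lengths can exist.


Sum = 2^(-2) + 2^(-2) + 2^(-6) + 2^(-8) + 2^(-8) + 2^(-8)
    = 0.25 + 0.25 + 0.015625 + 0.00390625 + 0.00390625 + 0.00390625
    = 135/256 = 0.52734375
Since 0.52734375 <= 1, Kraft's inequality IS satisfied.
A prefix code with these lengths CAN exist.

Kraft sum = 0.52734375. Satisfied.


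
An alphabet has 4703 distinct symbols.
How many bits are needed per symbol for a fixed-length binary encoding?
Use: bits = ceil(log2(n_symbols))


log2(4703) = 12.1994
Bracket: 2^12 = 4096 < 4703 <= 2^13 = 8192
So ceil(log2(4703)) = 13

bits = ceil(log2(4703)) = ceil(12.1994) = 13 bits


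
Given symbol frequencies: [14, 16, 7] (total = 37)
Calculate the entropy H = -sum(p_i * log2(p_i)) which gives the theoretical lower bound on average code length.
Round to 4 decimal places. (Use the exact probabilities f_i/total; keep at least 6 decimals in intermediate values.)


Per-symbol terms -p_i * log2(p_i) with p_i = f_i/37:
  p = 14/37 = 0.378378: log2(p) = -1.402098, -p*log2(p) = 0.530524
  p = 16/37 = 0.432432: log2(p) = -1.209453, -p*log2(p) = 0.523007
  p = 7/37 = 0.189189: log2(p) = -2.402098, -p*log2(p) = 0.454451
H = 0.530524 + 0.523007 + 0.454451 = 1.507982

H = 1.508 bits/symbol


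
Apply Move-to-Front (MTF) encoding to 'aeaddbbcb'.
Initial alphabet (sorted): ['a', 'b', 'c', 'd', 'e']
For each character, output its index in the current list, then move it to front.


MTF encoding:
'a': index 0 in ['a', 'b', 'c', 'd', 'e'] -> ['a', 'b', 'c', 'd', 'e']
'e': index 4 in ['a', 'b', 'c', 'd', 'e'] -> ['e', 'a', 'b', 'c', 'd']
'a': index 1 in ['e', 'a', 'b', 'c', 'd'] -> ['a', 'e', 'b', 'c', 'd']
'd': index 4 in ['a', 'e', 'b', 'c', 'd'] -> ['d', 'a', 'e', 'b', 'c']
'd': index 0 in ['d', 'a', 'e', 'b', 'c'] -> ['d', 'a', 'e', 'b', 'c']
'b': index 3 in ['d', 'a', 'e', 'b', 'c'] -> ['b', 'd', 'a', 'e', 'c']
'b': index 0 in ['b', 'd', 'a', 'e', 'c'] -> ['b', 'd', 'a', 'e', 'c']
'c': index 4 in ['b', 'd', 'a', 'e', 'c'] -> ['c', 'b', 'd', 'a', 'e']
'b': index 1 in ['c', 'b', 'd', 'a', 'e'] -> ['b', 'c', 'd', 'a', 'e']


Output: [0, 4, 1, 4, 0, 3, 0, 4, 1]


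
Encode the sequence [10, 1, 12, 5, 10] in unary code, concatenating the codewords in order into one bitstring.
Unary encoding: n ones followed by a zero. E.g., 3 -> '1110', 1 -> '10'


Encode each number as n ones followed by a terminating 0:
  10 -> 11111111110 (11 bits)
  1 -> 10 (2 bits)
  12 -> 1111111111110 (13 bits)
  5 -> 111110 (6 bits)
  10 -> 11111111110 (11 bits)
Total length = 11 + 2 + 13 + 6 + 11 = 43 bits.

Unary([10, 1, 12, 5, 10]) = 1111111111010111111111111011111011111111110 (43 bits)


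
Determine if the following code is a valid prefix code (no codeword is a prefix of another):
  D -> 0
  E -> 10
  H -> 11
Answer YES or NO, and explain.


Checking each pair (does one codeword prefix another?):
  D='0' vs E='10': no prefix
  D='0' vs H='11': no prefix
  E='10' vs D='0': no prefix
  E='10' vs H='11': no prefix
  H='11' vs D='0': no prefix
  H='11' vs E='10': no prefix
No violation found over all pairs.

YES -- this is a valid prefix code. No codeword is a prefix of any other codeword.


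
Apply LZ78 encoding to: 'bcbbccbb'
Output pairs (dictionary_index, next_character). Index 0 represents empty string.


LZ78 encoding steps:
Dictionary: {0: ''}
Step 1: w='' (idx 0), next='b' -> output (0, 'b'), add 'b' as idx 1
Step 2: w='' (idx 0), next='c' -> output (0, 'c'), add 'c' as idx 2
Step 3: w='b' (idx 1), next='b' -> output (1, 'b'), add 'bb' as idx 3
Step 4: w='c' (idx 2), next='c' -> output (2, 'c'), add 'cc' as idx 4
Step 5: w='bb' (idx 3), end of input -> output (3, '')


Encoded: [(0, 'b'), (0, 'c'), (1, 'b'), (2, 'c'), (3, '')]


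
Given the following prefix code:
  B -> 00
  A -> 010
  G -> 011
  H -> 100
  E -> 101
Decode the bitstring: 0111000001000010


Decoding step by step:
Bits 011 -> G
Bits 100 -> H
Bits 00 -> B
Bits 010 -> A
Bits 00 -> B
Bits 010 -> A


Decoded message: GHBABA


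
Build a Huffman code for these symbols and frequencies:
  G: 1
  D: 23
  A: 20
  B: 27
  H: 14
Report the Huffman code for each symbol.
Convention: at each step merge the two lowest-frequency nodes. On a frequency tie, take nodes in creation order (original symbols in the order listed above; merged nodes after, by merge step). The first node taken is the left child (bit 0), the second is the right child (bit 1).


Huffman tree construction:
Step 1: Merge G(1) + H(14) = 15
Step 2: Merge (G+H)(15) + A(20) = 35
Step 3: Merge D(23) + B(27) = 50
Step 4: Merge ((G+H)+A)(35) + (D+B)(50) = 85
Read each symbol's code off the tree from the root (left child = 0, right child = 1).

Codes:
  G: 000 (length 3)
  D: 10 (length 2)
  A: 01 (length 2)
  B: 11 (length 2)
  H: 001 (length 3)
Average code length: 185/85 = 2.1765 bits/symbol


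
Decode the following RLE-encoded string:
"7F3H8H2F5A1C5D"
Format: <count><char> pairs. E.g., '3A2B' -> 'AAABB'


Expanding each <count><char> pair:
  7F -> 'FFFFFFF'
  3H -> 'HHH'
  8H -> 'HHHHHHHH'
  2F -> 'FF'
  5A -> 'AAAAA'
  1C -> 'C'
  5D -> 'DDDDD'

Decoded = FFFFFFFHHHHHHHHHHHFFAAAAACDDDDD


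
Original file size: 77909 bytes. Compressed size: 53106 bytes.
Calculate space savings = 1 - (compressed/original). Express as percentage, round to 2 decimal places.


ratio = compressed/original = 53106/77909 = 0.681641
savings = 1 - ratio = 1 - 0.681641 = 0.318359
as a percentage: 0.318359 * 100 = 31.84%

Space savings = 1 - 53106/77909 = 31.84%


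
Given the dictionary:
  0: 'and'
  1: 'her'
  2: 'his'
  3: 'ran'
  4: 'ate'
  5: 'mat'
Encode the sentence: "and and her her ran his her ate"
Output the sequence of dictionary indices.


Look up each word in the dictionary:
  'and' -> 0
  'and' -> 0
  'her' -> 1
  'her' -> 1
  'ran' -> 3
  'his' -> 2
  'her' -> 1
  'ate' -> 4

Encoded: [0, 0, 1, 1, 3, 2, 1, 4]


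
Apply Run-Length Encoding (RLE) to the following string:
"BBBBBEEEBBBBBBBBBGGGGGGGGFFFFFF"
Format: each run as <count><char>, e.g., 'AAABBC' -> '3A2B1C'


Scanning runs left to right:
  i=0: run of 'B' x 5 -> '5B'
  i=5: run of 'E' x 3 -> '3E'
  i=8: run of 'B' x 9 -> '9B'
  i=17: run of 'G' x 8 -> '8G'
  i=25: run of 'F' x 6 -> '6F'

RLE = 5B3E9B8G6F


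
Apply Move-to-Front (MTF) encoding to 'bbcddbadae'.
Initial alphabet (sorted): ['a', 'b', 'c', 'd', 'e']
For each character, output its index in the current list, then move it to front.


MTF encoding:
'b': index 1 in ['a', 'b', 'c', 'd', 'e'] -> ['b', 'a', 'c', 'd', 'e']
'b': index 0 in ['b', 'a', 'c', 'd', 'e'] -> ['b', 'a', 'c', 'd', 'e']
'c': index 2 in ['b', 'a', 'c', 'd', 'e'] -> ['c', 'b', 'a', 'd', 'e']
'd': index 3 in ['c', 'b', 'a', 'd', 'e'] -> ['d', 'c', 'b', 'a', 'e']
'd': index 0 in ['d', 'c', 'b', 'a', 'e'] -> ['d', 'c', 'b', 'a', 'e']
'b': index 2 in ['d', 'c', 'b', 'a', 'e'] -> ['b', 'd', 'c', 'a', 'e']
'a': index 3 in ['b', 'd', 'c', 'a', 'e'] -> ['a', 'b', 'd', 'c', 'e']
'd': index 2 in ['a', 'b', 'd', 'c', 'e'] -> ['d', 'a', 'b', 'c', 'e']
'a': index 1 in ['d', 'a', 'b', 'c', 'e'] -> ['a', 'd', 'b', 'c', 'e']
'e': index 4 in ['a', 'd', 'b', 'c', 'e'] -> ['e', 'a', 'd', 'b', 'c']


Output: [1, 0, 2, 3, 0, 2, 3, 2, 1, 4]


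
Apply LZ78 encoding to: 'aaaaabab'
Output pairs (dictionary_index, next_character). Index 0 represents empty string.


LZ78 encoding steps:
Dictionary: {0: ''}
Step 1: w='' (idx 0), next='a' -> output (0, 'a'), add 'a' as idx 1
Step 2: w='a' (idx 1), next='a' -> output (1, 'a'), add 'aa' as idx 2
Step 3: w='aa' (idx 2), next='b' -> output (2, 'b'), add 'aab' as idx 3
Step 4: w='a' (idx 1), next='b' -> output (1, 'b'), add 'ab' as idx 4


Encoded: [(0, 'a'), (1, 'a'), (2, 'b'), (1, 'b')]


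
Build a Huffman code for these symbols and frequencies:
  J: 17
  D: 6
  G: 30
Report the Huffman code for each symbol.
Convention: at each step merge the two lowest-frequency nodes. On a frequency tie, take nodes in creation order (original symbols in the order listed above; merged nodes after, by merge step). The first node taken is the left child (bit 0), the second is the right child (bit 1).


Huffman tree construction:
Step 1: Merge D(6) + J(17) = 23
Step 2: Merge (D+J)(23) + G(30) = 53
Read each symbol's code off the tree from the root (left child = 0, right child = 1).

Codes:
  J: 01 (length 2)
  D: 00 (length 2)
  G: 1 (length 1)
Average code length: 76/53 = 1.4340 bits/symbol


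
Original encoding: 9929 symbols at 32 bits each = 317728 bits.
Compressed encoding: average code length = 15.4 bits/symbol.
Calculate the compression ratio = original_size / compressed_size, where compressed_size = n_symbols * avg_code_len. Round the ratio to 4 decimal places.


original_size = n_symbols * orig_bits = 9929 * 32 = 317728 bits
compressed_size = n_symbols * avg_code_len = 9929 * 15.4 = 152906.6 bits
ratio = original_size / compressed_size = 317728 / 152906.6 = 2.0779

Compression ratio = 2.0779


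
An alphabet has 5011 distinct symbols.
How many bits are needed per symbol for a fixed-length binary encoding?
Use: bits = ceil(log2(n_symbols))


log2(5011) = 12.2909
Bracket: 2^12 = 4096 < 5011 <= 2^13 = 8192
So ceil(log2(5011)) = 13

bits = ceil(log2(5011)) = ceil(12.2909) = 13 bits


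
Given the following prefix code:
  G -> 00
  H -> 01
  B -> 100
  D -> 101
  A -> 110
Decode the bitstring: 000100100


Decoding step by step:
Bits 00 -> G
Bits 01 -> H
Bits 00 -> G
Bits 100 -> B


Decoded message: GHGB


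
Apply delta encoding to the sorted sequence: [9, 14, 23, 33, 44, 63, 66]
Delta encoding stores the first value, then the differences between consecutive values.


First value: 9
Deltas:
  14 - 9 = 5
  23 - 14 = 9
  33 - 23 = 10
  44 - 33 = 11
  63 - 44 = 19
  66 - 63 = 3


Delta encoded: [9, 5, 9, 10, 11, 19, 3]


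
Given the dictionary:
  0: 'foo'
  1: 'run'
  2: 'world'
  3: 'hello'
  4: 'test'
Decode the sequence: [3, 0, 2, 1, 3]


Look up each index in the dictionary:
  3 -> 'hello'
  0 -> 'foo'
  2 -> 'world'
  1 -> 'run'
  3 -> 'hello'

Decoded: "hello foo world run hello"


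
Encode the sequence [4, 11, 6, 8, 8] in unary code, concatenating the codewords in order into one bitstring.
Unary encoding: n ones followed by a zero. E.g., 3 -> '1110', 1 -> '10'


Encode each number as n ones followed by a terminating 0:
  4 -> 11110 (5 bits)
  11 -> 111111111110 (12 bits)
  6 -> 1111110 (7 bits)
  8 -> 111111110 (9 bits)
  8 -> 111111110 (9 bits)
Total length = 5 + 12 + 7 + 9 + 9 = 42 bits.

Unary([4, 11, 6, 8, 8]) = 111101111111111101111110111111110111111110 (42 bits)


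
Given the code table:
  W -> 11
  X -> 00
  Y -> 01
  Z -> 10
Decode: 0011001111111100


Decoding:
00 -> X
11 -> W
00 -> X
11 -> W
11 -> W
11 -> W
11 -> W
00 -> X


Result: XWXWWWWX


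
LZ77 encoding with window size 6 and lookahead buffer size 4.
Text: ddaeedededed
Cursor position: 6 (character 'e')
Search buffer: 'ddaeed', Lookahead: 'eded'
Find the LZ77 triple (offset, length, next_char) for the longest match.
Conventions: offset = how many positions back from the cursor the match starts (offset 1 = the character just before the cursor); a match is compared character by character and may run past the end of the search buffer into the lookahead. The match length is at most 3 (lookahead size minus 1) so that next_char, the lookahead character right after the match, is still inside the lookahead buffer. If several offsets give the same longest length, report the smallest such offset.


Try each offset into the search buffer:
  offset=1 (pos 5, char 'd'): match length 0
  offset=2 (pos 4, char 'e'): match length 3
  offset=3 (pos 3, char 'e'): match length 1
  offset=4 (pos 2, char 'a'): match length 0
  offset=5 (pos 1, char 'd'): match length 0
  offset=6 (pos 0, char 'd'): match length 0
Longest match has length 3 at offset 2.
next_char = character at position 6 + 3 = 9 -> 'd'

Best match: offset=2, length=3 (matching 'ede' starting at position 4)
LZ77 triple: (2, 3, 'd')


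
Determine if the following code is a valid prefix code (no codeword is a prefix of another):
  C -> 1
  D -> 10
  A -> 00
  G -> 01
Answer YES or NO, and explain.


Checking each pair (does one codeword prefix another?):
  C='1' vs D='10': prefix -- VIOLATION

NO -- this is NOT a valid prefix code. C (1) is a prefix of D (10).


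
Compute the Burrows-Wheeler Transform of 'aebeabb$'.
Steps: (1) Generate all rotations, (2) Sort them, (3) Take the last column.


Rotations (sorted):
  0: $aebeabb -> last char: b
  1: abb$aebe -> last char: e
  2: aebeabb$ -> last char: $
  3: b$aebeab -> last char: b
  4: bb$aebea -> last char: a
  5: beabb$ae -> last char: e
  6: eabb$aeb -> last char: b
  7: ebeabb$a -> last char: a


BWT = be$baeba


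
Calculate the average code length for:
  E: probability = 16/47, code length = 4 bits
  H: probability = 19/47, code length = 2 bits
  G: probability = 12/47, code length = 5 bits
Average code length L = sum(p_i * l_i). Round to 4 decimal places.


Weighted contributions p_i * l_i:
  E: (16/47) * 4 = 64/47
  H: (19/47) * 2 = 38/47
  G: (12/47) * 5 = 60/47
Sum = (64 + 38 + 60)/47 = 162/47

L = 162/47 = 3.4468 bits/symbol


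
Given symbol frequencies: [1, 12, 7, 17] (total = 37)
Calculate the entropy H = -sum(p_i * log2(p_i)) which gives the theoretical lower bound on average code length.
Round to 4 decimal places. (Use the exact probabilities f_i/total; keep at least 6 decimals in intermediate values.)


Per-symbol terms -p_i * log2(p_i) with p_i = f_i/37:
  p = 1/37 = 0.027027: log2(p) = -5.209453, -p*log2(p) = 0.140796
  p = 12/37 = 0.324324: log2(p) = -1.624491, -p*log2(p) = 0.526862
  p = 7/37 = 0.189189: log2(p) = -2.402098, -p*log2(p) = 0.454451
  p = 17/37 = 0.459459: log2(p) = -1.121991, -p*log2(p) = 0.515509
H = 0.140796 + 0.526862 + 0.454451 + 0.515509 = 1.637618

H = 1.6376 bits/symbol


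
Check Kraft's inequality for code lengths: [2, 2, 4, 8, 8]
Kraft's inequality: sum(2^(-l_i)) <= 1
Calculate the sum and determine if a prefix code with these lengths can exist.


Sum = 2^(-2) + 2^(-2) + 2^(-4) + 2^(-8) + 2^(-8)
    = 0.25 + 0.25 + 0.0625 + 0.00390625 + 0.00390625
    = 146/256 = 0.5703125
Since 0.5703125 <= 1, Kraft's inequality IS satisfied.
A prefix code with these lengths CAN exist.

Kraft sum = 0.5703125. Satisfied.


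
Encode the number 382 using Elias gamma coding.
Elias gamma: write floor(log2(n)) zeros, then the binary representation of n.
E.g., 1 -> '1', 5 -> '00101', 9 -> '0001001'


num_bits = floor(log2(382)) + 1 = 9
leading_zeros = num_bits - 1 = 8
binary(382) = 101111110

Elias gamma(382) = '00000000' + '101111110' = 00000000101111110 (17 bits)


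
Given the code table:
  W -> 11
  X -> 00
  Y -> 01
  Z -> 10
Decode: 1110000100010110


Decoding:
11 -> W
10 -> Z
00 -> X
01 -> Y
00 -> X
01 -> Y
01 -> Y
10 -> Z


Result: WZXYXYYZ


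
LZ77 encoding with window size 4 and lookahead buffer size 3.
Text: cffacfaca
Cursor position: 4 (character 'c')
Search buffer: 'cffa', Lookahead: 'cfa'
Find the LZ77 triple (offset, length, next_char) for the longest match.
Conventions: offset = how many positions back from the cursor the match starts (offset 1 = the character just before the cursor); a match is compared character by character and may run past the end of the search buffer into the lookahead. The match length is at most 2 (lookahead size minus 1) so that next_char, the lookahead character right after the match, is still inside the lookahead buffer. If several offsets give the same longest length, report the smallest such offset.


Try each offset into the search buffer:
  offset=1 (pos 3, char 'a'): match length 0
  offset=2 (pos 2, char 'f'): match length 0
  offset=3 (pos 1, char 'f'): match length 0
  offset=4 (pos 0, char 'c'): match length 2
Longest match has length 2 at offset 4.
next_char = character at position 4 + 2 = 6 -> 'a'

Best match: offset=4, length=2 (matching 'cf' starting at position 0)
LZ77 triple: (4, 2, 'a')


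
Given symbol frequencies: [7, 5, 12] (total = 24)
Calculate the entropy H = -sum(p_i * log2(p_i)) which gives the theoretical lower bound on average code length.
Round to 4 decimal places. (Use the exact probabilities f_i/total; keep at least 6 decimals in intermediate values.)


Per-symbol terms -p_i * log2(p_i) with p_i = f_i/24:
  p = 7/24 = 0.291667: log2(p) = -1.777608, -p*log2(p) = 0.518469
  p = 5/24 = 0.208333: log2(p) = -2.263034, -p*log2(p) = 0.471466
  p = 12/24 = 0.500000: log2(p) = -1.000000, -p*log2(p) = 0.500000
H = 0.518469 + 0.471466 + 0.500000 = 1.489935

H = 1.4899 bits/symbol


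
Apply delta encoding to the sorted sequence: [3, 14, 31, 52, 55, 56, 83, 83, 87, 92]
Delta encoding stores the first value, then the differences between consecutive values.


First value: 3
Deltas:
  14 - 3 = 11
  31 - 14 = 17
  52 - 31 = 21
  55 - 52 = 3
  56 - 55 = 1
  83 - 56 = 27
  83 - 83 = 0
  87 - 83 = 4
  92 - 87 = 5


Delta encoded: [3, 11, 17, 21, 3, 1, 27, 0, 4, 5]


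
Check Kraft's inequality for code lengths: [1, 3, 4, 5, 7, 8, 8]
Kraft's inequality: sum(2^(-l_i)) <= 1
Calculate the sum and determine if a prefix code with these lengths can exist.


Sum = 2^(-1) + 2^(-3) + 2^(-4) + 2^(-5) + 2^(-7) + 2^(-8) + 2^(-8)
    = 0.5 + 0.125 + 0.0625 + 0.03125 + 0.0078125 + 0.00390625 + 0.00390625
    = 188/256 = 0.734375
Since 0.734375 <= 1, Kraft's inequality IS satisfied.
A prefix code with these lengths CAN exist.

Kraft sum = 0.734375. Satisfied.


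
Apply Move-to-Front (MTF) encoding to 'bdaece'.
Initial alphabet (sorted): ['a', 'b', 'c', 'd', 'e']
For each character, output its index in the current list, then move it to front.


MTF encoding:
'b': index 1 in ['a', 'b', 'c', 'd', 'e'] -> ['b', 'a', 'c', 'd', 'e']
'd': index 3 in ['b', 'a', 'c', 'd', 'e'] -> ['d', 'b', 'a', 'c', 'e']
'a': index 2 in ['d', 'b', 'a', 'c', 'e'] -> ['a', 'd', 'b', 'c', 'e']
'e': index 4 in ['a', 'd', 'b', 'c', 'e'] -> ['e', 'a', 'd', 'b', 'c']
'c': index 4 in ['e', 'a', 'd', 'b', 'c'] -> ['c', 'e', 'a', 'd', 'b']
'e': index 1 in ['c', 'e', 'a', 'd', 'b'] -> ['e', 'c', 'a', 'd', 'b']


Output: [1, 3, 2, 4, 4, 1]


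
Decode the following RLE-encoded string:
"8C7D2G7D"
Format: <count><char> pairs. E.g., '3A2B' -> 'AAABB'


Expanding each <count><char> pair:
  8C -> 'CCCCCCCC'
  7D -> 'DDDDDDD'
  2G -> 'GG'
  7D -> 'DDDDDDD'

Decoded = CCCCCCCCDDDDDDDGGDDDDDDD


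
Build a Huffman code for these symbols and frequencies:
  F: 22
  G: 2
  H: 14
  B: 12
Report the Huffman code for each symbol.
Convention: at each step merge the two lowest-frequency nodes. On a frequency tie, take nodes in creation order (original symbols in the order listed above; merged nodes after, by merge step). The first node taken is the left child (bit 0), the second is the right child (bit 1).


Huffman tree construction:
Step 1: Merge G(2) + B(12) = 14
Step 2: Merge H(14) + (G+B)(14) = 28
Step 3: Merge F(22) + (H+(G+B))(28) = 50
Read each symbol's code off the tree from the root (left child = 0, right child = 1).

Codes:
  F: 0 (length 1)
  G: 110 (length 3)
  H: 10 (length 2)
  B: 111 (length 3)
Average code length: 92/50 = 1.8400 bits/symbol


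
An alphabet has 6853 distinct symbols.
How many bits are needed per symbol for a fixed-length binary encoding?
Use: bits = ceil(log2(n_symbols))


log2(6853) = 12.7425
Bracket: 2^12 = 4096 < 6853 <= 2^13 = 8192
So ceil(log2(6853)) = 13

bits = ceil(log2(6853)) = ceil(12.7425) = 13 bits


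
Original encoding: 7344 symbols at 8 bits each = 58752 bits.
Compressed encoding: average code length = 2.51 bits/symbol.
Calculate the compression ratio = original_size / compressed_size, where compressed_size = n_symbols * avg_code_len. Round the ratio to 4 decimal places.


original_size = n_symbols * orig_bits = 7344 * 8 = 58752 bits
compressed_size = n_symbols * avg_code_len = 7344 * 2.51 = 18433.44 bits
ratio = original_size / compressed_size = 58752 / 18433.44 = 3.1873

Compression ratio = 3.1873


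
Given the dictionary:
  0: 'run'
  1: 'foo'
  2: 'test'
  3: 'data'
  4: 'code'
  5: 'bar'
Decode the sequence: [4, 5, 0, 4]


Look up each index in the dictionary:
  4 -> 'code'
  5 -> 'bar'
  0 -> 'run'
  4 -> 'code'

Decoded: "code bar run code"


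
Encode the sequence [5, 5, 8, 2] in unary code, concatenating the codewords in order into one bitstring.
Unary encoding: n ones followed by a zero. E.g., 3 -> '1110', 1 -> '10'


Encode each number as n ones followed by a terminating 0:
  5 -> 111110 (6 bits)
  5 -> 111110 (6 bits)
  8 -> 111111110 (9 bits)
  2 -> 110 (3 bits)
Total length = 6 + 6 + 9 + 3 = 24 bits.

Unary([5, 5, 8, 2]) = 111110111110111111110110 (24 bits)


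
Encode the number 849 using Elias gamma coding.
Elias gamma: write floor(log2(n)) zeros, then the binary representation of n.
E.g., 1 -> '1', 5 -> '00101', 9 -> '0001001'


num_bits = floor(log2(849)) + 1 = 10
leading_zeros = num_bits - 1 = 9
binary(849) = 1101010001

Elias gamma(849) = '000000000' + '1101010001' = 0000000001101010001 (19 bits)


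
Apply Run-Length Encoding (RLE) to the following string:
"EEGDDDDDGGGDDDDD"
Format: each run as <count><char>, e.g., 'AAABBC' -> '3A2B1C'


Scanning runs left to right:
  i=0: run of 'E' x 2 -> '2E'
  i=2: run of 'G' x 1 -> '1G'
  i=3: run of 'D' x 5 -> '5D'
  i=8: run of 'G' x 3 -> '3G'
  i=11: run of 'D' x 5 -> '5D'

RLE = 2E1G5D3G5D


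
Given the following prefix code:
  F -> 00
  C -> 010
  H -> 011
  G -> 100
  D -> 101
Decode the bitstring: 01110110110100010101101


Decoding step by step:
Bits 011 -> H
Bits 101 -> D
Bits 101 -> D
Bits 101 -> D
Bits 00 -> F
Bits 010 -> C
Bits 101 -> D
Bits 101 -> D


Decoded message: HDDDFCDD


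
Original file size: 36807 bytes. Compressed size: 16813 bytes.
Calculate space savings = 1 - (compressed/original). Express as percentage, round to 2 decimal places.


ratio = compressed/original = 16813/36807 = 0.456788
savings = 1 - ratio = 1 - 0.456788 = 0.543212
as a percentage: 0.543212 * 100 = 54.32%

Space savings = 1 - 16813/36807 = 54.32%


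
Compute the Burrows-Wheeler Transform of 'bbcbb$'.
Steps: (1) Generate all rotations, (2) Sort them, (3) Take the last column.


Rotations (sorted):
  0: $bbcbb -> last char: b
  1: b$bbcb -> last char: b
  2: bb$bbc -> last char: c
  3: bbcbb$ -> last char: $
  4: bcbb$b -> last char: b
  5: cbb$bb -> last char: b


BWT = bbc$bb


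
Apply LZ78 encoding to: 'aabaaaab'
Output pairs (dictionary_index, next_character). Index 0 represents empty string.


LZ78 encoding steps:
Dictionary: {0: ''}
Step 1: w='' (idx 0), next='a' -> output (0, 'a'), add 'a' as idx 1
Step 2: w='a' (idx 1), next='b' -> output (1, 'b'), add 'ab' as idx 2
Step 3: w='a' (idx 1), next='a' -> output (1, 'a'), add 'aa' as idx 3
Step 4: w='aa' (idx 3), next='b' -> output (3, 'b'), add 'aab' as idx 4


Encoded: [(0, 'a'), (1, 'b'), (1, 'a'), (3, 'b')]


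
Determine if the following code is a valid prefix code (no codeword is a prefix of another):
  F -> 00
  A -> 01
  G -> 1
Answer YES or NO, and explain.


Checking each pair (does one codeword prefix another?):
  F='00' vs A='01': no prefix
  F='00' vs G='1': no prefix
  A='01' vs F='00': no prefix
  A='01' vs G='1': no prefix
  G='1' vs F='00': no prefix
  G='1' vs A='01': no prefix
No violation found over all pairs.

YES -- this is a valid prefix code. No codeword is a prefix of any other codeword.


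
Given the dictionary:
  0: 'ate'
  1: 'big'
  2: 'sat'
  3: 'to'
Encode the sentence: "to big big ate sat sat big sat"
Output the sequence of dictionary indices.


Look up each word in the dictionary:
  'to' -> 3
  'big' -> 1
  'big' -> 1
  'ate' -> 0
  'sat' -> 2
  'sat' -> 2
  'big' -> 1
  'sat' -> 2

Encoded: [3, 1, 1, 0, 2, 2, 1, 2]


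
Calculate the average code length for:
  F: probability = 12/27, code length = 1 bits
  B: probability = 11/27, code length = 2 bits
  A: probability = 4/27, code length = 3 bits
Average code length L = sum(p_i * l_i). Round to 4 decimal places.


Weighted contributions p_i * l_i:
  F: (12/27) * 1 = 12/27
  B: (11/27) * 2 = 22/27
  A: (4/27) * 3 = 12/27
Sum = (12 + 22 + 12)/27 = 46/27

L = 46/27 = 1.7037 bits/symbol


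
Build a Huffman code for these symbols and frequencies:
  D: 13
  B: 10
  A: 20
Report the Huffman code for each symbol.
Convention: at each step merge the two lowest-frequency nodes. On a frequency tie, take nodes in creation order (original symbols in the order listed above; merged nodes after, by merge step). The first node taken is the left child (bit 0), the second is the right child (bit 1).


Huffman tree construction:
Step 1: Merge B(10) + D(13) = 23
Step 2: Merge A(20) + (B+D)(23) = 43
Read each symbol's code off the tree from the root (left child = 0, right child = 1).

Codes:
  D: 11 (length 2)
  B: 10 (length 2)
  A: 0 (length 1)
Average code length: 66/43 = 1.5349 bits/symbol


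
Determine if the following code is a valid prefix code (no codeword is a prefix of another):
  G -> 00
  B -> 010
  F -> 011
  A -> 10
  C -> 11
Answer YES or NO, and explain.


Checking each pair (does one codeword prefix another?):
  G='00' vs B='010': no prefix
  G='00' vs F='011': no prefix
  G='00' vs A='10': no prefix
  G='00' vs C='11': no prefix
  B='010' vs G='00': no prefix
  B='010' vs F='011': no prefix
  B='010' vs A='10': no prefix
  B='010' vs C='11': no prefix
  F='011' vs G='00': no prefix
  F='011' vs B='010': no prefix
  F='011' vs A='10': no prefix
  F='011' vs C='11': no prefix
  A='10' vs G='00': no prefix
  A='10' vs B='010': no prefix
  A='10' vs F='011': no prefix
  A='10' vs C='11': no prefix
  C='11' vs G='00': no prefix
  C='11' vs B='010': no prefix
  C='11' vs F='011': no prefix
  C='11' vs A='10': no prefix
No violation found over all pairs.

YES -- this is a valid prefix code. No codeword is a prefix of any other codeword.
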